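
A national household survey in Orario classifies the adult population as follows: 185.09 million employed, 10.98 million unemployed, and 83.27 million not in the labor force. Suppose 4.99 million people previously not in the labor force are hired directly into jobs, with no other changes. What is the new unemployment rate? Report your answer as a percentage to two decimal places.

New unemployment rate ≈ 5.46%.

Initially, labor force = 185.09 + 10.98 = 196.07 million, so u = 10.98/196.07 = 5.60%.
After the change, employed and labor force both rise by 4.99; unemployed unchanged → E = 190.08, U = 10.98, labor force = 201.06 million.
New unemployment rate = 10.98 / 201.06 = 5.46%.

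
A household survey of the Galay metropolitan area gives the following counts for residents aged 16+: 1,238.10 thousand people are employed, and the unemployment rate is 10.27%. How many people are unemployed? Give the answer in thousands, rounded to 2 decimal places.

Let U be the number unemployed. The labor force is E + U, and U/(E+U) = 0.1027.
So U = 0.1027 × 1,238.10 / (1 − 0.1027) = 127.1529 / 0.8973 ≈ 141.71 thousand.

About 141.71 thousand are unemployed.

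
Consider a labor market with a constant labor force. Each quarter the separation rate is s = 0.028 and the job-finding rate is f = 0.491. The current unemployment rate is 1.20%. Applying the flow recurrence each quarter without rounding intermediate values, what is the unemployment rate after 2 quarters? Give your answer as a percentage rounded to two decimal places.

Unemployment rate after two quarters ≈ 4.42%.

With a fixed labor force, u_{t+1} = u_t + s·(1−u_t) − f·u_t = u_t·(1−s−f) + s.
Here 1−s−f = 0.481 and s = 0.028.
u_1 = 0.012000 × 0.481 + 0.028 = 0.033772.
u_2 = 0.033772 × 0.481 + 0.028 = 0.044244.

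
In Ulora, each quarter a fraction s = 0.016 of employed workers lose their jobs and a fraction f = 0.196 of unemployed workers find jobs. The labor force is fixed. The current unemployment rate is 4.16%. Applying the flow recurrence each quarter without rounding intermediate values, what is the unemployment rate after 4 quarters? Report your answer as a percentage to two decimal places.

With a fixed labor force, u_{t+1} = u_t + s·(1−u_t) − f·u_t = u_t·(1−s−f) + s.
Here 1−s−f = 0.788 and s = 0.016.
u_1 = 0.041600 × 0.788 + 0.016 = 0.048781.
u_2 = 0.048781 × 0.788 + 0.016 = 0.054439.
u_3 = 0.054439 × 0.788 + 0.016 = 0.058898.
u_4 = 0.058898 × 0.788 + 0.016 = 0.062412.

Unemployment rate after four quarters ≈ 6.24%.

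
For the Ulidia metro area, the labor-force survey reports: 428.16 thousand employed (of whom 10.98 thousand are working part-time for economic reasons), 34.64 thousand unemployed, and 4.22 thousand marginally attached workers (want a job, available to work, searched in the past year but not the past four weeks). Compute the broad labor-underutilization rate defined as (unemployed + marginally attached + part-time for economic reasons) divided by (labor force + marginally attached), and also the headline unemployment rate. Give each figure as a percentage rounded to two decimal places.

Broad underutilization rate ≈ 10.67%; headline unemployment rate ≈ 7.48%.

Labor force = 428.16 + 34.64 = 462.80 thousand.
Numerator = 34.64 + 4.22 + 10.98 = 49.84 thousand.
Denominator = 462.80 + 4.22 = 467.02 thousand.
Broad rate = 49.84 / 467.02 = 10.67%.
Headline unemployment rate = 34.64 / 462.80 = 7.48%.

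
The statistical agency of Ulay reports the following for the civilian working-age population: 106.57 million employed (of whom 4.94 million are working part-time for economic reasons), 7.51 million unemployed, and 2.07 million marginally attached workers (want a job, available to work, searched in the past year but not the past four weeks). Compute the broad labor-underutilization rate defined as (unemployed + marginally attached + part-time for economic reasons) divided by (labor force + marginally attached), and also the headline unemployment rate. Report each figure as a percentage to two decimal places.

Labor force = 106.57 + 7.51 = 114.08 million.
Numerator = 7.51 + 2.07 + 4.94 = 14.52 million.
Denominator = 114.08 + 2.07 = 116.15 million.
Broad rate = 14.52 / 116.15 = 12.50%.
Headline unemployment rate = 7.51 / 114.08 = 6.58%.

Broad underutilization rate ≈ 12.50%; headline unemployment rate ≈ 6.58%.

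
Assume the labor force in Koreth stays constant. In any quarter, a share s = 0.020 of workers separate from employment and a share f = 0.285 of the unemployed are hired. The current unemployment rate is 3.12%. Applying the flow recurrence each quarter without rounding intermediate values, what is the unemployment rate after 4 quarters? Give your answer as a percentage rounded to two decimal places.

Unemployment rate after four quarters ≈ 5.76%.

With a fixed labor force, u_{t+1} = u_t + s·(1−u_t) − f·u_t = u_t·(1−s−f) + s.
Here 1−s−f = 0.695 and s = 0.020.
u_1 = 0.031200 × 0.695 + 0.020 = 0.041684.
u_2 = 0.041684 × 0.695 + 0.020 = 0.048970.
u_3 = 0.048970 × 0.695 + 0.020 = 0.054034.
u_4 = 0.054034 × 0.695 + 0.020 = 0.057554.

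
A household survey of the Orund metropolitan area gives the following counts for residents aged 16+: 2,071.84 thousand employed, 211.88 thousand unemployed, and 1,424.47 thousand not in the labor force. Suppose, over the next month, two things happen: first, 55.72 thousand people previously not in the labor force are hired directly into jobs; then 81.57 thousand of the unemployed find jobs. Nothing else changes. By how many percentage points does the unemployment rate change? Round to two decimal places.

The unemployment rate changes by −3.71 percentage points.

Initially, labor force = 2,071.84 + 211.88 = 2,283.72 thousand, so u = 211.88/2,283.72 = 9.28%.
After the first change, employed and labor force both rise by 55.72; unemployed unchanged → E = 2,127.56, U = 211.88, labor force = 2,339.44 thousand.
After the second change, unemployed falls and employed rises by 81.57; labor force unchanged → E = 2,209.13, U = 130.31, labor force = 2,339.44 thousand.
New unemployment rate = 130.31 / 2,339.44 = 5.57%.
Change = 5.57% − 9.28% = −3.71 percentage points.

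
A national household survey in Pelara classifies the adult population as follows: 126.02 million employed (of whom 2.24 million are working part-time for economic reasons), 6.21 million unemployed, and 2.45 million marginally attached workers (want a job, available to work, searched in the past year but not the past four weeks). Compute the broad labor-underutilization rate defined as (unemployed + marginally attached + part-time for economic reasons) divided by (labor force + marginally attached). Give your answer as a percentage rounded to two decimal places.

Broad underutilization rate ≈ 8.09%.

Labor force = 126.02 + 6.21 = 132.23 million.
Numerator = 6.21 + 2.45 + 2.24 = 10.90 million.
Denominator = 132.23 + 2.45 = 134.68 million.
Broad rate = 10.90 / 134.68 = 8.09%.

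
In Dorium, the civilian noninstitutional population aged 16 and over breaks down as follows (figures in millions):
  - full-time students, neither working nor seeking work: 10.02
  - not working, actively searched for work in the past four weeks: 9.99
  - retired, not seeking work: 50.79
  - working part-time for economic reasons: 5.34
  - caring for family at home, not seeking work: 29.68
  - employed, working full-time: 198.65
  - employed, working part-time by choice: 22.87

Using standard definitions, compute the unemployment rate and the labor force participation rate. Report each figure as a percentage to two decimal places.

Employed = 5.34 + 198.65 + 22.87 = 226.86 million (anyone who worked, including part-time for economic reasons, counts as employed).
Unemployed = 9.99 million.
Labor force = 226.86 + 9.99 = 236.85 million.
Not in labor force = 10.02 + 50.79 + 29.68 = 90.49 million (those not working and not actively searching are outside the labor force).
Civilian working-age population = 236.85 + 90.49 = 327.34 million.
Unemployment rate = 9.99 / 236.85 = 4.22%.
Labor force participation rate = 236.85 / 327.34 = 72.36%.

Unemployment rate ≈ 4.22%; labor force participation rate ≈ 72.36%.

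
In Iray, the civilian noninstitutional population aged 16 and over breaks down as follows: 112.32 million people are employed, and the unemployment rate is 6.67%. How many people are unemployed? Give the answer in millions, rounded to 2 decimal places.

About 8.03 million are unemployed.

Let U be the number unemployed. The labor force is E + U, and U/(E+U) = 0.0667.
So U = 0.0667 × 112.32 / (1 − 0.0667) = 7.4917 / 0.9333 ≈ 8.03 million.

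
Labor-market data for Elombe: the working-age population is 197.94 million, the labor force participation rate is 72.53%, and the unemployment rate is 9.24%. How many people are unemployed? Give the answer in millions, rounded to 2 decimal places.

About 13.27 million are unemployed.

Labor force = 0.7253 × 197.94 = 143.57 million.
Unemployed = 0.0924 × 143.57 ≈ 13.27 million.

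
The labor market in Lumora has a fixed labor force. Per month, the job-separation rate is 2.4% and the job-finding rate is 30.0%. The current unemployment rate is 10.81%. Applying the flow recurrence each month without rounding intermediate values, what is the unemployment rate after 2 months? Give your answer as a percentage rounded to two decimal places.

With a fixed labor force, u_{t+1} = u_t + s·(1−u_t) − f·u_t = u_t·(1−s−f) + s.
Here 1−s−f = 0.676 and s = 0.024.
u_1 = 0.108100 × 0.676 + 0.024 = 0.097076.
u_2 = 0.097076 × 0.676 + 0.024 = 0.089623.

Unemployment rate after two months ≈ 8.96%.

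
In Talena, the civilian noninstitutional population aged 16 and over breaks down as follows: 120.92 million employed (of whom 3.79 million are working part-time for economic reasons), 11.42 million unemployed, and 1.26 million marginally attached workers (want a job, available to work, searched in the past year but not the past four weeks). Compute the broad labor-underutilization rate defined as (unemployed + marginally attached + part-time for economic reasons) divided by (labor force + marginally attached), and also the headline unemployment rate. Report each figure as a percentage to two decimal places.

Labor force = 120.92 + 11.42 = 132.34 million.
Numerator = 11.42 + 1.26 + 3.79 = 16.47 million.
Denominator = 132.34 + 1.26 = 133.60 million.
Broad rate = 16.47 / 133.60 = 12.33%.
Headline unemployment rate = 11.42 / 132.34 = 8.63%.

Broad underutilization rate ≈ 12.33%; headline unemployment rate ≈ 8.63%.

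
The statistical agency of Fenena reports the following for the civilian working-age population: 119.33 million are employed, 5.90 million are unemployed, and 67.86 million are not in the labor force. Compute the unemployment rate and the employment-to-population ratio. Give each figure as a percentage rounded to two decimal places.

Unemployment rate ≈ 4.71%; employment-population ratio ≈ 61.80%.

Labor force = employed + unemployed = 119.33 + 5.90 = 125.23 million.
Working-age population = 125.23 + 67.86 = 193.09 million.
Unemployment rate = 5.90 / 125.23 = 4.71%.
Employment-population ratio = 119.33 / 193.09 = 61.80%.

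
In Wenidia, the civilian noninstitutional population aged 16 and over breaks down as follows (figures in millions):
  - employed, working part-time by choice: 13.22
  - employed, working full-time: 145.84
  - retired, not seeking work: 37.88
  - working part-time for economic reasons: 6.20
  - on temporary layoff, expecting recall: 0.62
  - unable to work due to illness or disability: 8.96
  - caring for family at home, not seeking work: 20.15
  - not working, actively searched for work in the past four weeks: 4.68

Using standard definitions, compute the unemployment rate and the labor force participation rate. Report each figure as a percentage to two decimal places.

Unemployment rate ≈ 3.11%; labor force participation rate ≈ 71.80%.

Employed = 13.22 + 145.84 + 6.20 = 165.26 million (anyone who worked, including part-time for economic reasons, counts as employed).
Unemployed = 0.62 + 4.68 = 5.30 million (jobless and actively searching, or on temporary layoff).
Labor force = 165.26 + 5.30 = 170.56 million.
Not in labor force = 37.88 + 8.96 + 20.15 = 66.99 million (those not working and not actively searching are outside the labor force).
Civilian working-age population = 170.56 + 66.99 = 237.55 million.
Unemployment rate = 5.30 / 170.56 = 3.11%.
Labor force participation rate = 170.56 / 237.55 = 71.80%.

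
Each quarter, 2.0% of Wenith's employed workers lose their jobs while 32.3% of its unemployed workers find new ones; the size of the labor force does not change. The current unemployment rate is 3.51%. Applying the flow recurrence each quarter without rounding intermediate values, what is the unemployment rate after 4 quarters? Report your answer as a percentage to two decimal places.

Unemployment rate after four quarters ≈ 5.40%.

With a fixed labor force, u_{t+1} = u_t + s·(1−u_t) − f·u_t = u_t·(1−s−f) + s.
Here 1−s−f = 0.657 and s = 0.020.
u_1 = 0.035100 × 0.657 + 0.020 = 0.043061.
u_2 = 0.043061 × 0.657 + 0.020 = 0.048291.
u_3 = 0.048291 × 0.657 + 0.020 = 0.051727.
u_4 = 0.051727 × 0.657 + 0.020 = 0.053985.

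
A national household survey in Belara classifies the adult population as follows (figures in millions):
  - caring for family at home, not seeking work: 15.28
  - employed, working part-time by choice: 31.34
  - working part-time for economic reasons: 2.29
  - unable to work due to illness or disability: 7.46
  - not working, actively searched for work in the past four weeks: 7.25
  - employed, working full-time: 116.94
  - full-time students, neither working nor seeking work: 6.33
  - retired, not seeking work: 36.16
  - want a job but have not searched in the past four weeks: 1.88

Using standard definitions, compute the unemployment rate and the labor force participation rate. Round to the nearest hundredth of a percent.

Employed = 31.34 + 2.29 + 116.94 = 150.57 million (anyone who worked, including part-time for economic reasons, counts as employed).
Unemployed = 7.25 million.
Labor force = 150.57 + 7.25 = 157.82 million.
Not in labor force = 15.28 + 7.46 + 6.33 + 36.16 + 1.88 = 67.11 million (those not working and not actively searching are outside the labor force — including those who want a job but have given up searching).
Civilian working-age population = 157.82 + 67.11 = 224.93 million.
Unemployment rate = 7.25 / 157.82 = 4.59%.
Labor force participation rate = 157.82 / 224.93 = 70.16%.

Unemployment rate ≈ 4.59%; labor force participation rate ≈ 70.16%.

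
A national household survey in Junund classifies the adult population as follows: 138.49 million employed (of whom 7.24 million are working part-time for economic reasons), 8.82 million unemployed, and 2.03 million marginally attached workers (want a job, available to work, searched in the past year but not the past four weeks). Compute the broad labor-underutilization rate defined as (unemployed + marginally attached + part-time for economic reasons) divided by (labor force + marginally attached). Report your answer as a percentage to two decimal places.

Labor force = 138.49 + 8.82 = 147.31 million.
Numerator = 8.82 + 2.03 + 7.24 = 18.09 million.
Denominator = 147.31 + 2.03 = 149.34 million.
Broad rate = 18.09 / 149.34 = 12.11%.

Broad underutilization rate ≈ 12.11%.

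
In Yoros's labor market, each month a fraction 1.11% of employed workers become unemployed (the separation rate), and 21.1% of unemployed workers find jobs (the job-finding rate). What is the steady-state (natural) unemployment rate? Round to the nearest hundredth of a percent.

At steady state the flows balance: s·E = f·U, so U/(E+U) = s/(s+f).
u* = 1.11 / (1.11 + 21.1) = 1.11 / 22.21 = 5.00%.

Steady-state unemployment rate ≈ 5.00%.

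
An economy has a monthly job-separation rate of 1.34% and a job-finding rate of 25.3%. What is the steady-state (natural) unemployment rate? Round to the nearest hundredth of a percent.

Steady-state unemployment rate ≈ 5.03%.

At steady state the flows balance: s·E = f·U, so U/(E+U) = s/(s+f).
u* = 1.34 / (1.34 + 25.3) = 1.34 / 26.64 = 5.03%.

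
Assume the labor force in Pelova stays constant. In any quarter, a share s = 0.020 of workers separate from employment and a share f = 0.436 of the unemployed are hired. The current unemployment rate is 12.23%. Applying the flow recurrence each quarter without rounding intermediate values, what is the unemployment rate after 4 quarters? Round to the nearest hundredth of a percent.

With a fixed labor force, u_{t+1} = u_t + s·(1−u_t) − f·u_t = u_t·(1−s−f) + s.
Here 1−s−f = 0.544 and s = 0.020.
u_1 = 0.122300 × 0.544 + 0.020 = 0.086531.
u_2 = 0.086531 × 0.544 + 0.020 = 0.067073.
u_3 = 0.067073 × 0.544 + 0.020 = 0.056488.
u_4 = 0.056488 × 0.544 + 0.020 = 0.050729.

Unemployment rate after four quarters ≈ 5.07%.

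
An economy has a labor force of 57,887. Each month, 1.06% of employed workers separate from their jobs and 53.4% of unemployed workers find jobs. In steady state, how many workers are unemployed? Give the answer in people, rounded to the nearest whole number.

About 1,127 are unemployed in steady state.

Steady-state unemployment rate u* = s/(s+f) = 1.06/(1.06+53.4) = 0.019464.
Unemployed = u* × labor force = 0.019464 × 57,887 ≈ 1,127.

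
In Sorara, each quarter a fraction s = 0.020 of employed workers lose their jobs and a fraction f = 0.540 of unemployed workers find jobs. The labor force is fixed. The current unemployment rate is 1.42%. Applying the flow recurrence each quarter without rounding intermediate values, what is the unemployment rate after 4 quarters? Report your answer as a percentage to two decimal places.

Unemployment rate after four quarters ≈ 3.49%.

With a fixed labor force, u_{t+1} = u_t + s·(1−u_t) − f·u_t = u_t·(1−s−f) + s.
Here 1−s−f = 0.440 and s = 0.020.
u_1 = 0.014200 × 0.440 + 0.020 = 0.026248.
u_2 = 0.026248 × 0.440 + 0.020 = 0.031549.
u_3 = 0.031549 × 0.440 + 0.020 = 0.033882.
u_4 = 0.033882 × 0.440 + 0.020 = 0.034908.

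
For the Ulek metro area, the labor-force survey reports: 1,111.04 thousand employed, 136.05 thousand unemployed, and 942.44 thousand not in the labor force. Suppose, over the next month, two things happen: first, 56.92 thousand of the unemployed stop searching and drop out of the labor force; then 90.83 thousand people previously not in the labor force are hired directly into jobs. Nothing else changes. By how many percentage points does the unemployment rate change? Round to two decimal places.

The unemployment rate changes by −4.73 percentage points.

Initially, labor force = 1,111.04 + 136.05 = 1,247.09 thousand, so u = 136.05/1,247.09 = 10.91%.
After the first change, unemployed and labor force both fall by 56.92 → E = 1,111.04, U = 79.13, labor force = 1,190.17 thousand.
After the second change, employed and labor force both rise by 90.83; unemployed unchanged → E = 1,201.87, U = 79.13, labor force = 1,281.00 thousand.
New unemployment rate = 79.13 / 1,281.00 = 6.18%.
Change = 6.18% − 10.91% = −4.73 percentage points.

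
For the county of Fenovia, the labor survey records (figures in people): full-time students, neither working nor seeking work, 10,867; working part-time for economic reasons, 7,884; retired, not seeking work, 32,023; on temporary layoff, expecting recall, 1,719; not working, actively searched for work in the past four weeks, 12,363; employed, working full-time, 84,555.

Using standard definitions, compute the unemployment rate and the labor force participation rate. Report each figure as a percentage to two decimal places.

Employed = 7,884 + 84,555 = 92,439 (anyone who worked, including part-time for economic reasons, counts as employed).
Unemployed = 1,719 + 12,363 = 14,082 (jobless and actively searching, or on temporary layoff).
Labor force = 92,439 + 14,082 = 106,521.
Not in labor force = 10,867 + 32,023 = 42,890 (those not working and not actively searching are outside the labor force).
Civilian working-age population = 106,521 + 42,890 = 149,411.
Unemployment rate = 14,082 / 106,521 = 13.22%.
Labor force participation rate = 106,521 / 149,411 = 71.29%.

Unemployment rate ≈ 13.22%; labor force participation rate ≈ 71.29%.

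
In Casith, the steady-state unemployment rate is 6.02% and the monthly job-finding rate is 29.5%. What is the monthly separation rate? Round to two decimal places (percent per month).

Separation rate ≈ 1.89% per month.

From u* = s/(s+f): s = u·f/(1−u).
s = 0.0602 × 29.5 / (1 − 0.0602) = 1.7759 / 0.9398 ≈ 1.89% per month.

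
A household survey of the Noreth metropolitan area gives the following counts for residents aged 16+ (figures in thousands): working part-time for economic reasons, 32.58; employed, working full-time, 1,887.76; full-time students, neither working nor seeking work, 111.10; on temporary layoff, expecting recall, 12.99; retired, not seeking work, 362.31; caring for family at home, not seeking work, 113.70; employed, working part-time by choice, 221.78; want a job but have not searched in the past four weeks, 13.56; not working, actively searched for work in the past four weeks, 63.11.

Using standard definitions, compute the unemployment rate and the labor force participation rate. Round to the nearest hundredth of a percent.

Unemployment rate ≈ 3.43%; labor force participation rate ≈ 78.69%.

Employed = 32.58 + 1,887.76 + 221.78 = 2,142.12 thousand (anyone who worked, including part-time for economic reasons, counts as employed).
Unemployed = 12.99 + 63.11 = 76.10 thousand (jobless and actively searching, or on temporary layoff).
Labor force = 2,142.12 + 76.10 = 2,218.22 thousand.
Not in labor force = 111.10 + 362.31 + 113.70 + 13.56 = 600.67 thousand (those not working and not actively searching are outside the labor force — including those who want a job but have given up searching).
Civilian working-age population = 2,218.22 + 600.67 = 2,818.89 thousand.
Unemployment rate = 76.10 / 2,218.22 = 3.43%.
Labor force participation rate = 2,218.22 / 2,818.89 = 78.69%.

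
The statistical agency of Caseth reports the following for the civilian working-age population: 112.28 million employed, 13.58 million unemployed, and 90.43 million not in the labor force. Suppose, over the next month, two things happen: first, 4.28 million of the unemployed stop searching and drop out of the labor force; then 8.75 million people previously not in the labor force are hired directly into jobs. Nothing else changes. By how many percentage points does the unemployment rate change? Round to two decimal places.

The unemployment rate changes by −3.65 percentage points.

Initially, labor force = 112.28 + 13.58 = 125.86 million, so u = 13.58/125.86 = 10.79%.
After the first change, unemployed and labor force both fall by 4.28 → E = 112.28, U = 9.30, labor force = 121.58 million.
After the second change, employed and labor force both rise by 8.75; unemployed unchanged → E = 121.03, U = 9.30, labor force = 130.33 million.
New unemployment rate = 9.30 / 130.33 = 7.14%.
Change = 7.14% − 10.79% = −3.65 percentage points.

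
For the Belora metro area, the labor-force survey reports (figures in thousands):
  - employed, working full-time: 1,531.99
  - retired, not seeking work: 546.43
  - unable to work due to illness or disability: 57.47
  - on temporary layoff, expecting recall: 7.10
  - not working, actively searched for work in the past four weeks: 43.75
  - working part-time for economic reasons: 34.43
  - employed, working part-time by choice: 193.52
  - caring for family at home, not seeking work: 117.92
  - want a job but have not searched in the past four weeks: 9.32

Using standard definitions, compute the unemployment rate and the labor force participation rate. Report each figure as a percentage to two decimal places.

Unemployment rate ≈ 2.81%; labor force participation rate ≈ 71.24%.

Employed = 1,531.99 + 34.43 + 193.52 = 1,759.94 thousand (anyone who worked, including part-time for economic reasons, counts as employed).
Unemployed = 7.10 + 43.75 = 50.85 thousand (jobless and actively searching, or on temporary layoff).
Labor force = 1,759.94 + 50.85 = 1,810.79 thousand.
Not in labor force = 546.43 + 57.47 + 117.92 + 9.32 = 731.14 thousand (those not working and not actively searching are outside the labor force — including those who want a job but have given up searching).
Civilian working-age population = 1,810.79 + 731.14 = 2,541.93 thousand.
Unemployment rate = 50.85 / 1,810.79 = 2.81%.
Labor force participation rate = 1,810.79 / 2,541.93 = 71.24%.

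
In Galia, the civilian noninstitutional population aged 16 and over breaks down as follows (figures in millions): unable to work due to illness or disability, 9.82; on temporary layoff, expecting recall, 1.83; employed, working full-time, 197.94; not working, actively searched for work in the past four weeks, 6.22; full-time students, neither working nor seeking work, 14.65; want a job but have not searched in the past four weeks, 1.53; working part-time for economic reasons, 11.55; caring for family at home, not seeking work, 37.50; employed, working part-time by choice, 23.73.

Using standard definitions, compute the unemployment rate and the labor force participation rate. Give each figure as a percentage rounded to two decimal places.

Unemployment rate ≈ 3.34%; labor force participation rate ≈ 79.16%.

Employed = 197.94 + 11.55 + 23.73 = 233.22 million (anyone who worked, including part-time for economic reasons, counts as employed).
Unemployed = 1.83 + 6.22 = 8.05 million (jobless and actively searching, or on temporary layoff).
Labor force = 233.22 + 8.05 = 241.27 million.
Not in labor force = 9.82 + 14.65 + 1.53 + 37.50 = 63.50 million (those not working and not actively searching are outside the labor force — including those who want a job but have given up searching).
Civilian working-age population = 241.27 + 63.50 = 304.77 million.
Unemployment rate = 8.05 / 241.27 = 3.34%.
Labor force participation rate = 241.27 / 304.77 = 79.16%.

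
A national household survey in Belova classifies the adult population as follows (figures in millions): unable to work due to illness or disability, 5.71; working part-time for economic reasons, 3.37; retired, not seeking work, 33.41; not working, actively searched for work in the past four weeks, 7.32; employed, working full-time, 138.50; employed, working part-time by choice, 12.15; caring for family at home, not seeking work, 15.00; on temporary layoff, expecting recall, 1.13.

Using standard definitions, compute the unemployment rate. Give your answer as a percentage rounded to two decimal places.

Employed = 3.37 + 138.50 + 12.15 = 154.02 million (anyone who worked, including part-time for economic reasons, counts as employed).
Unemployed = 7.32 + 1.13 = 8.45 million (jobless and actively searching, or on temporary layoff).
Labor force = 154.02 + 8.45 = 162.47 million.
Unemployment rate = 8.45 / 162.47 = 5.20%.

Unemployment rate ≈ 5.20%.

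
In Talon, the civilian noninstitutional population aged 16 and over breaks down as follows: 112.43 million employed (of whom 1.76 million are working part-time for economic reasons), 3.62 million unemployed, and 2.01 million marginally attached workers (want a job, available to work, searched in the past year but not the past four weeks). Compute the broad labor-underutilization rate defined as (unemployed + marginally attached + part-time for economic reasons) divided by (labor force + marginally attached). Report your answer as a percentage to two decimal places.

Labor force = 112.43 + 3.62 = 116.05 million.
Numerator = 3.62 + 2.01 + 1.76 = 7.39 million.
Denominator = 116.05 + 2.01 = 118.06 million.
Broad rate = 7.39 / 118.06 = 6.26%.

Broad underutilization rate ≈ 6.26%.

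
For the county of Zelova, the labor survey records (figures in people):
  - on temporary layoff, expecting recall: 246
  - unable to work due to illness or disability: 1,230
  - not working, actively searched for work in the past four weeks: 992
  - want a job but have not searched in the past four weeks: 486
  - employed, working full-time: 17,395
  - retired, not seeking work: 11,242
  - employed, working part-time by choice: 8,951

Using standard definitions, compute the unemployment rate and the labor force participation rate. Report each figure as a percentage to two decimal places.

Unemployment rate ≈ 4.49%; labor force participation rate ≈ 68.04%.

Employed = 17,395 + 8,951 = 26,346.
Unemployed = 246 + 992 = 1,238 (jobless and actively searching, or on temporary layoff).
Labor force = 26,346 + 1,238 = 27,584.
Not in labor force = 1,230 + 486 + 11,242 = 12,958 (those not working and not actively searching are outside the labor force — including those who want a job but have given up searching).
Civilian working-age population = 27,584 + 12,958 = 40,542.
Unemployment rate = 1,238 / 27,584 = 4.49%.
Labor force participation rate = 27,584 / 40,542 = 68.04%.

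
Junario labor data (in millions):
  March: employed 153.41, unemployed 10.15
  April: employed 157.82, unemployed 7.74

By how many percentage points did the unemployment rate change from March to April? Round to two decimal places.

March: labor force = 153.41 + 10.15 = 163.56; u = 10.15/163.56 = 6.21%.
April: labor force = 157.82 + 7.74 = 165.56; u = 7.74/165.56 = 4.68%.
Change = 4.68% − 6.21% = −1.53 pp.

The unemployment rate changed by −1.53 percentage points.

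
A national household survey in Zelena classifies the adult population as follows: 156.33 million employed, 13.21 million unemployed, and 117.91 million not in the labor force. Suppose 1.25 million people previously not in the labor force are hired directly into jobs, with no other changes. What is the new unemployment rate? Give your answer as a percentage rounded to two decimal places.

New unemployment rate ≈ 7.73%.

Initially, labor force = 156.33 + 13.21 = 169.54 million, so u = 13.21/169.54 = 7.79%.
After the change, employed and labor force both rise by 1.25; unemployed unchanged → E = 157.58, U = 13.21, labor force = 170.79 million.
New unemployment rate = 13.21 / 170.79 = 7.73%.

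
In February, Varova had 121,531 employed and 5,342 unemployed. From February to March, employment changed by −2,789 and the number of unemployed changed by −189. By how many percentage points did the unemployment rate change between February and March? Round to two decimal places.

The unemployment rate changed by −0.05 percentage points.

February: labor force = 121,531 + 5,342 = 126,873; u = 5,342/126,873 = 4.21%.
March: labor force = 118,742 + 5,153 = 123,895; u = 5,153/123,895 = 4.16%.
Change = 4.16% − 4.21% = −0.05 pp.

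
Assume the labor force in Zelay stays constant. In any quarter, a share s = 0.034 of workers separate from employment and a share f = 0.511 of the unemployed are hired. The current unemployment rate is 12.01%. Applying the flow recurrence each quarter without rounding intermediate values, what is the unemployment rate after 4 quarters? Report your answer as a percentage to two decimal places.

With a fixed labor force, u_{t+1} = u_t + s·(1−u_t) − f·u_t = u_t·(1−s−f) + s.
Here 1−s−f = 0.455 and s = 0.034.
u_1 = 0.120100 × 0.455 + 0.034 = 0.088646.
u_2 = 0.088646 × 0.455 + 0.034 = 0.074334.
u_3 = 0.074334 × 0.455 + 0.034 = 0.067822.
u_4 = 0.067822 × 0.455 + 0.034 = 0.064859.

Unemployment rate after four quarters ≈ 6.49%.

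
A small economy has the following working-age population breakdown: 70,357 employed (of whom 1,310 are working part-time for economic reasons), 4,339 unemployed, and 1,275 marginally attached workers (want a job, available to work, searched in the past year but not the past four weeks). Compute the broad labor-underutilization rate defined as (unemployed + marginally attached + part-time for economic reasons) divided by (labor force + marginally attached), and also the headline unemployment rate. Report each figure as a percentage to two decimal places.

Labor force = 70,357 + 4,339 = 74,696.
Numerator = 4,339 + 1,275 + 1,310 = 6,924.
Denominator = 74,696 + 1,275 = 75,971.
Broad rate = 6,924 / 75,971 = 9.11%.
Headline unemployment rate = 4,339 / 74,696 = 5.81%.

Broad underutilization rate ≈ 9.11%; headline unemployment rate ≈ 5.81%.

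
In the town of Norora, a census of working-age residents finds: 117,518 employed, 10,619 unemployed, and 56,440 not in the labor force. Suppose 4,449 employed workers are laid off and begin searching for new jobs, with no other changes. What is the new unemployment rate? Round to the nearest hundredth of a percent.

Initially, labor force = 117,518 + 10,619 = 128,137, so u = 10,619/128,137 = 8.29%.
After the change, employed falls and unemployed rises by 4,449; labor force unchanged → E = 113,069, U = 15,068, labor force = 128,137.
New unemployment rate = 15,068 / 128,137 = 11.76%.

New unemployment rate ≈ 11.76%.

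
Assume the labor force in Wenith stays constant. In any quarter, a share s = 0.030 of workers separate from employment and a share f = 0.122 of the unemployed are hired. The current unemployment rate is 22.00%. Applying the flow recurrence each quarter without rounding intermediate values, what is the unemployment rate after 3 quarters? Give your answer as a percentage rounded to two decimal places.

With a fixed labor force, u_{t+1} = u_t + s·(1−u_t) − f·u_t = u_t·(1−s−f) + s.
Here 1−s−f = 0.848 and s = 0.030.
u_1 = 0.220000 × 0.848 + 0.030 = 0.216560.
u_2 = 0.216560 × 0.848 + 0.030 = 0.213643.
u_3 = 0.213643 × 0.848 + 0.030 = 0.211169.

Unemployment rate after three quarters ≈ 21.12%.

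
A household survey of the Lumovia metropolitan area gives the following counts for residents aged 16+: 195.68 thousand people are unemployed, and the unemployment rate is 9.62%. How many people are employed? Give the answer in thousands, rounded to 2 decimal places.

About 1,838.42 thousand are employed.

Labor force = U / u = 195.68 / 0.0962 ≈ 2,034.10 thousand.
Employed = labor force − unemployed = 2,034.10 − 195.68 = 1,838.42 thousand.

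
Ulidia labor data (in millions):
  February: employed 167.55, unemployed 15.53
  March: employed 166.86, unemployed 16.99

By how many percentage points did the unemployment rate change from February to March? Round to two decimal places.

The unemployment rate changed by +0.76 percentage points.

February: labor force = 167.55 + 15.53 = 183.08; u = 15.53/183.08 = 8.48%.
March: labor force = 166.86 + 16.99 = 183.85; u = 16.99/183.85 = 9.24%.
Change = 9.24% − 8.48% = +0.76 pp.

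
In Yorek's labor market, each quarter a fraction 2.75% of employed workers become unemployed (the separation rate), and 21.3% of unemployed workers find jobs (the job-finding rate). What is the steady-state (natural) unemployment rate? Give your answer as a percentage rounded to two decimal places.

At steady state the flows balance: s·E = f·U, so U/(E+U) = s/(s+f).
u* = 2.75 / (2.75 + 21.3) = 2.75 / 24.05 = 11.43%.

Steady-state unemployment rate ≈ 11.43%.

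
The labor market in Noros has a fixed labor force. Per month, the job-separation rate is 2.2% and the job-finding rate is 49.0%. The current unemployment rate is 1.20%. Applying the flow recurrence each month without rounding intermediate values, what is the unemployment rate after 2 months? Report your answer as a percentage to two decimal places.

Unemployment rate after two months ≈ 3.56%.

With a fixed labor force, u_{t+1} = u_t + s·(1−u_t) − f·u_t = u_t·(1−s−f) + s.
Here 1−s−f = 0.488 and s = 0.022.
u_1 = 0.012000 × 0.488 + 0.022 = 0.027856.
u_2 = 0.027856 × 0.488 + 0.022 = 0.035594.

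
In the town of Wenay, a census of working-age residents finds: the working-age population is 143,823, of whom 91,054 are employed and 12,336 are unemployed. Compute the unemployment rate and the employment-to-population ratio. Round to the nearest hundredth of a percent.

Labor force = employed + unemployed = 91,054 + 12,336 = 103,390.
Unemployment rate = 12,336 / 103,390 = 11.93%.
Employment-population ratio = 91,054 / 143,823 = 63.31%.

Unemployment rate ≈ 11.93%; employment-population ratio ≈ 63.31%.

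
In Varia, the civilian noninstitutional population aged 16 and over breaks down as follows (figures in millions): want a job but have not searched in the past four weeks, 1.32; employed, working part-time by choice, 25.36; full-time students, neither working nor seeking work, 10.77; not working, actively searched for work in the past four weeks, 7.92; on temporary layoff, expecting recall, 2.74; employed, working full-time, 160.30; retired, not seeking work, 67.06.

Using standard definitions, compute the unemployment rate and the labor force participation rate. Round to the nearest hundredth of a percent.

Unemployment rate ≈ 5.43%; labor force participation rate ≈ 71.27%.

Employed = 25.36 + 160.30 = 185.66 million.
Unemployed = 7.92 + 2.74 = 10.66 million (jobless and actively searching, or on temporary layoff).
Labor force = 185.66 + 10.66 = 196.32 million.
Not in labor force = 1.32 + 10.77 + 67.06 = 79.15 million (those not working and not actively searching are outside the labor force — including those who want a job but have given up searching).
Civilian working-age population = 196.32 + 79.15 = 275.47 million.
Unemployment rate = 10.66 / 196.32 = 5.43%.
Labor force participation rate = 196.32 / 275.47 = 71.27%.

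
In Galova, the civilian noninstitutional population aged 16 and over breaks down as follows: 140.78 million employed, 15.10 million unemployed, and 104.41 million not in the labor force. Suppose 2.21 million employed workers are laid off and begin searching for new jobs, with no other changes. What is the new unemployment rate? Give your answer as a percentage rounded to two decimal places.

New unemployment rate ≈ 11.10%.

Initially, labor force = 140.78 + 15.10 = 155.88 million, so u = 15.10/155.88 = 9.69%.
After the change, employed falls and unemployed rises by 2.21; labor force unchanged → E = 138.57, U = 17.31, labor force = 155.88 million.
New unemployment rate = 17.31 / 155.88 = 11.10%.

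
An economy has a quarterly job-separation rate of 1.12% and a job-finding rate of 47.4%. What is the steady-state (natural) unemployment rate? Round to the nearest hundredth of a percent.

Steady-state unemployment rate ≈ 2.31%.

At steady state the flows balance: s·E = f·U, so U/(E+U) = s/(s+f).
u* = 1.12 / (1.12 + 47.4) = 1.12 / 48.52 = 2.31%.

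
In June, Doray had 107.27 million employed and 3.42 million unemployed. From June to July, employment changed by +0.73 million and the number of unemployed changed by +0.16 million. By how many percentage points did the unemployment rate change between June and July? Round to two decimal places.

The unemployment rate changed by +0.12 percentage points.

June: labor force = 107.27 + 3.42 = 110.69; u = 3.42/110.69 = 3.09%.
July: labor force = 108.00 + 3.58 = 111.58; u = 3.58/111.58 = 3.21%.
Change = 3.21% − 3.09% = +0.12 pp.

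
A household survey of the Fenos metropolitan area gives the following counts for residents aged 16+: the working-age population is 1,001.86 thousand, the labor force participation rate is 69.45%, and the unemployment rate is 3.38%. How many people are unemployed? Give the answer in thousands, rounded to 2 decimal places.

Labor force = 0.6945 × 1,001.86 = 695.79 thousand.
Unemployed = 0.0338 × 695.79 ≈ 23.52 thousand.

About 23.52 thousand are unemployed.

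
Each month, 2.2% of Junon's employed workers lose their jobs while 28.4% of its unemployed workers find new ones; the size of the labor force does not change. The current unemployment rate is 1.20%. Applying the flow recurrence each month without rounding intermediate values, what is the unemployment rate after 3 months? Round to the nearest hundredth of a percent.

Unemployment rate after three months ≈ 5.19%.

With a fixed labor force, u_{t+1} = u_t + s·(1−u_t) − f·u_t = u_t·(1−s−f) + s.
Here 1−s−f = 0.694 and s = 0.022.
u_1 = 0.012000 × 0.694 + 0.022 = 0.030328.
u_2 = 0.030328 × 0.694 + 0.022 = 0.043048.
u_3 = 0.043048 × 0.694 + 0.022 = 0.051875.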